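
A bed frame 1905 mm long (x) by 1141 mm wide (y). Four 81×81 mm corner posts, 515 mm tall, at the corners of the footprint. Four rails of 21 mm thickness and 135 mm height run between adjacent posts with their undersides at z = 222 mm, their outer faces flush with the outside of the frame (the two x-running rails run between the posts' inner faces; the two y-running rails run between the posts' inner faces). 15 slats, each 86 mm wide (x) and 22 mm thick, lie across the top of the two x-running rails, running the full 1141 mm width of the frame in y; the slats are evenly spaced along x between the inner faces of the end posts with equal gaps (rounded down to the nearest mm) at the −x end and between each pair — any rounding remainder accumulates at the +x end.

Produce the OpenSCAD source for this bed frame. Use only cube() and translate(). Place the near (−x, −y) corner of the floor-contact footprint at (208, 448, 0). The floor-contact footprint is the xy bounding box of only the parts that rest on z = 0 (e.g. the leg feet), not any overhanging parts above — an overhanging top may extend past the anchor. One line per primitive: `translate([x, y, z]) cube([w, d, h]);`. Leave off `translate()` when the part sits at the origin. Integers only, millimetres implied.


translate([208, 448, 0]) cube([81, 81, 515]);
translate([208, 1508, 0]) cube([81, 81, 515]);
translate([2032, 448, 0]) cube([81, 81, 515]);
translate([2032, 1508, 0]) cube([81, 81, 515]);
translate([289, 448, 222]) cube([1743, 21, 135]);
translate([289, 1568, 222]) cube([1743, 21, 135]);
translate([208, 529, 222]) cube([21, 979, 135]);
translate([2092, 529, 222]) cube([21, 979, 135]);
translate([317, 448, 357]) cube([86, 1141, 22]);
translate([431, 448, 357]) cube([86, 1141, 22]);
translate([545, 448, 357]) cube([86, 1141, 22]);
translate([659, 448, 357]) cube([86, 1141, 22]);
translate([773, 448, 357]) cube([86, 1141, 22]);
translate([887, 448, 357]) cube([86, 1141, 22]);
translate([1001, 448, 357]) cube([86, 1141, 22]);
translate([1115, 448, 357]) cube([86, 1141, 22]);
translate([1229, 448, 357]) cube([86, 1141, 22]);
translate([1343, 448, 357]) cube([86, 1141, 22]);
translate([1457, 448, 357]) cube([86, 1141, 22]);
translate([1571, 448, 357]) cube([86, 1141, 22]);
translate([1685, 448, 357]) cube([86, 1141, 22]);
translate([1799, 448, 357]) cube([86, 1141, 22]);
translate([1913, 448, 357]) cube([86, 1141, 22]);


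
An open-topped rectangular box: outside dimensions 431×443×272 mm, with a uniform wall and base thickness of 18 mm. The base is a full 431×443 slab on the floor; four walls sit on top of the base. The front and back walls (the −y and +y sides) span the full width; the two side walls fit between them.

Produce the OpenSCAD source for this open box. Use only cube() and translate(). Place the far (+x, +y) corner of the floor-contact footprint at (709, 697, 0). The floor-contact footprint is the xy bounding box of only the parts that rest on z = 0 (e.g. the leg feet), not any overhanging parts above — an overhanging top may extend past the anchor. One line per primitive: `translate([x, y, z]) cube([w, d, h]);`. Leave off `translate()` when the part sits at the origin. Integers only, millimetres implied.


translate([278, 254, 0]) cube([431, 443, 18]);
translate([278, 254, 18]) cube([431, 18, 254]);
translate([278, 679, 18]) cube([431, 18, 254]);
translate([278, 272, 18]) cube([18, 407, 254]);
translate([691, 272, 18]) cube([18, 407, 254]);


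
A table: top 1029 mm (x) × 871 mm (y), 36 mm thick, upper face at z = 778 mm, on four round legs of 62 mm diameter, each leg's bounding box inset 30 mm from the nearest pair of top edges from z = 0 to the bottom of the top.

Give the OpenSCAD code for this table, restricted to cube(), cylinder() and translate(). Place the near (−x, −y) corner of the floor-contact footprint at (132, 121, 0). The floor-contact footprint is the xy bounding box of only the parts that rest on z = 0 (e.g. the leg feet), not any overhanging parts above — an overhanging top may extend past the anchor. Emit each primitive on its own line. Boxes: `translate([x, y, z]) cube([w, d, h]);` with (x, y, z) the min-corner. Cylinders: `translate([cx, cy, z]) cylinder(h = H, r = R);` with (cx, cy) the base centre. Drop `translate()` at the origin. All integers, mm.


translate([102, 91, 742]) cube([1029, 871, 36]);
translate([163, 152, 0]) cylinder(h = 742, r = 31);
translate([1070, 152, 0]) cylinder(h = 742, r = 31);
translate([163, 901, 0]) cylinder(h = 742, r = 31);
translate([1070, 901, 0]) cylinder(h = 742, r = 31);


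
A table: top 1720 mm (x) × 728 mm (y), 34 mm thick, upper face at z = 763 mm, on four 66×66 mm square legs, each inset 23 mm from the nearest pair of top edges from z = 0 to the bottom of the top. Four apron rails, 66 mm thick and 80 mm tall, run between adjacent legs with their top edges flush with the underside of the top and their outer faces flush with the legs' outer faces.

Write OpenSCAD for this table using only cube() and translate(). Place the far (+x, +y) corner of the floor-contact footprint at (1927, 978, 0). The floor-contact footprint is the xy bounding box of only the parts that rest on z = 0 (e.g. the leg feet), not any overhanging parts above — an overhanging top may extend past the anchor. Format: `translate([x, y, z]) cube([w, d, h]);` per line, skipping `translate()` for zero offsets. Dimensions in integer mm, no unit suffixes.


translate([230, 273, 729]) cube([1720, 728, 34]);
translate([253, 296, 0]) cube([66, 66, 729]);
translate([1861, 296, 0]) cube([66, 66, 729]);
translate([253, 912, 0]) cube([66, 66, 729]);
translate([1861, 912, 0]) cube([66, 66, 729]);
translate([319, 296, 649]) cube([1542, 66, 80]);
translate([319, 912, 649]) cube([1542, 66, 80]);
translate([253, 362, 649]) cube([66, 550, 80]);
translate([1861, 362, 649]) cube([66, 550, 80]);


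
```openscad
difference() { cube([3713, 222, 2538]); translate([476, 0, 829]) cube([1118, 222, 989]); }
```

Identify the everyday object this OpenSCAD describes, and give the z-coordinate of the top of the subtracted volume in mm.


A wall with a window opening. The window head height is 1818 mm.

A wall with a rectangular opening subtracted — a window. Sill at z = 829, opening 989 mm tall, so the head is at 829 + 989 = 1818 mm.


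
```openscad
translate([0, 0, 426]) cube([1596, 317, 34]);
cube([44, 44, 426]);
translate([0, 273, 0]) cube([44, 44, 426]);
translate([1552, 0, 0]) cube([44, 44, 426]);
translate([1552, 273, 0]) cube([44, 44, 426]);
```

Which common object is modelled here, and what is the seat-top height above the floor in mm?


A bench. The seat-top height is 460 mm.

A long slab on four corner posts — a bench. The slab sits at z = 426 with thickness 34, so the top is 426 + 34 = 460 mm.


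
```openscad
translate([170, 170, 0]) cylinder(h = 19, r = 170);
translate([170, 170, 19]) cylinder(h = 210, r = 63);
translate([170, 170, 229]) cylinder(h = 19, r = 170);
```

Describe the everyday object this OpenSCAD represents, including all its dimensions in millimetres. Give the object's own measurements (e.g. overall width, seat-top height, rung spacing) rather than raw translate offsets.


A spool: two coaxial disc flanges of radius 170 mm and thickness 19 mm, joined by a core cylinder of radius 63 mm and height 210 mm. The lower flange rests on z = 0 and the three cylinders share a vertical axis.


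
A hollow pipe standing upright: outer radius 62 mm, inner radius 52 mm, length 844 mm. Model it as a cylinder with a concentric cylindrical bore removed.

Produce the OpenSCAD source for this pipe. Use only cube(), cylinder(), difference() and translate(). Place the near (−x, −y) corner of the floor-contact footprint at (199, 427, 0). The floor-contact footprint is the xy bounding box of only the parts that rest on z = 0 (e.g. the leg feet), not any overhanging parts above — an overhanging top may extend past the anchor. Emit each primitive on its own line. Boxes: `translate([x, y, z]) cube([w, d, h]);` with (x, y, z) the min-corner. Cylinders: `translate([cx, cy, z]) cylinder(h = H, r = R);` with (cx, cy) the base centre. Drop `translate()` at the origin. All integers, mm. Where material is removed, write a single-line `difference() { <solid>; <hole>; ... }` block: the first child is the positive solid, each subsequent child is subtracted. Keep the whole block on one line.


difference() { translate([261, 489, 0]) cylinder(h = 844, r = 62); translate([261, 489, 0]) cylinder(h = 844, r = 52); }


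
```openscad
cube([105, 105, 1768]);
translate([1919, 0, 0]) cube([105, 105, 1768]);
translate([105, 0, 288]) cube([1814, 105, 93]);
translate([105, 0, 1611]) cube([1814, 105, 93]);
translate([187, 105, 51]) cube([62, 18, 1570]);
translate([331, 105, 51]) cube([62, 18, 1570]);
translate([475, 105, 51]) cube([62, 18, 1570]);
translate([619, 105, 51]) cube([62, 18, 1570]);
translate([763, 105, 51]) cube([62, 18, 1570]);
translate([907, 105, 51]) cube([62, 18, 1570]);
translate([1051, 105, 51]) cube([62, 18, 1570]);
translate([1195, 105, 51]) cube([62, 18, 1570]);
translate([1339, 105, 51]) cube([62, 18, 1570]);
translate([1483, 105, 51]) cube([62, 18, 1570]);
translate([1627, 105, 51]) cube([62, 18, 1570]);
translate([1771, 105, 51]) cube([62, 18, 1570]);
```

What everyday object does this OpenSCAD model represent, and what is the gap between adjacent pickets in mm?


A fence section. The picket gap is 82 mm.

Two posts, two rails, 12 pickets — a fence section. Span 1814 mm holds 12 pickets of 62 mm with 13 equal gaps: ⌊(1814 − 12·62) / 13⌋ = 82 mm.


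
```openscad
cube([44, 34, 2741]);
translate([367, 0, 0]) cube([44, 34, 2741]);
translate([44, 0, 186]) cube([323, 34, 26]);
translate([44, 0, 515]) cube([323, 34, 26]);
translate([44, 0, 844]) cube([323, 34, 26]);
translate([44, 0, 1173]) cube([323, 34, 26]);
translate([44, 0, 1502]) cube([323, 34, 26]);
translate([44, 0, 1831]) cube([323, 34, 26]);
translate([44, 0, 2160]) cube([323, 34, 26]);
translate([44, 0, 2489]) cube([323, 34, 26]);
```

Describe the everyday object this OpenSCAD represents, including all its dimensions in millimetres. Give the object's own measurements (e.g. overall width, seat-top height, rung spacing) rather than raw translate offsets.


A straight ladder. Two 44×34 mm vertical rails, 2741 mm tall, stand 411 mm apart (outside-to-outside) with their front faces coplanar on the −y side. 8 rungs, each 34 mm deep and 26 mm tall, span between the inner faces of the rails, front faces flush with the rails. The lowest rung's underside is at z = 186 mm and rungs are spaced 329 mm apart (underside to underside).


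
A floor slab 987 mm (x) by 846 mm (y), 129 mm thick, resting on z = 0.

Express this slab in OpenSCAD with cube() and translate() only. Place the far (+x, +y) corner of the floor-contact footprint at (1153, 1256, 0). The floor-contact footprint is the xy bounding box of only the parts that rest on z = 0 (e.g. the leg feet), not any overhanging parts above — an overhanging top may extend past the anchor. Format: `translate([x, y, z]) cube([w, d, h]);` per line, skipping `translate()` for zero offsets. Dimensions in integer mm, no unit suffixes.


translate([166, 410, 0]) cube([987, 846, 129]);


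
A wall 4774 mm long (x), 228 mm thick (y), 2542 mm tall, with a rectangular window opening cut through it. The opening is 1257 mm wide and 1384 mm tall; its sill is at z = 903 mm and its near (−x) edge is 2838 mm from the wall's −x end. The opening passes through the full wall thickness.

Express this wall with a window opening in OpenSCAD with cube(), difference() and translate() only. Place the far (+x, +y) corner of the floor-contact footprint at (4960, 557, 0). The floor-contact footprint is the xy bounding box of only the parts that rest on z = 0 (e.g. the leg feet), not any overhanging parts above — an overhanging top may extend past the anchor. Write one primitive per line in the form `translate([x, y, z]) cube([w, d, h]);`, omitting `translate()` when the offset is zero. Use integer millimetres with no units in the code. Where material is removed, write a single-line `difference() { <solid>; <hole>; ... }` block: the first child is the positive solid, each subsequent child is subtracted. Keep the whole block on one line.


difference() { translate([186, 329, 0]) cube([4774, 228, 2542]); translate([3024, 329, 903]) cube([1257, 228, 1384]); }


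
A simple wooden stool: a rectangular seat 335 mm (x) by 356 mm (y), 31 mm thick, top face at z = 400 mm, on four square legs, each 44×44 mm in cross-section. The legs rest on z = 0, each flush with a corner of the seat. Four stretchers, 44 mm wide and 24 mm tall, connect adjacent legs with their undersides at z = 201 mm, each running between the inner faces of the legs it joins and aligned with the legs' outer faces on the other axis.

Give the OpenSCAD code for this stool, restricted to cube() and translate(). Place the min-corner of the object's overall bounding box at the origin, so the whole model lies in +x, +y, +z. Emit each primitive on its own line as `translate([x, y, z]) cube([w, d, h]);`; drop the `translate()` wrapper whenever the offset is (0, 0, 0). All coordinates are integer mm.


// leg_h = 400 - 31 = 369
// stretcher span = 335 - 2*44 = 247
translate([0, 0, 369]) cube([335, 356, 31]);
cube([44, 44, 369]);
translate([291, 0, 0]) cube([44, 44, 369]);
translate([0, 312, 0]) cube([44, 44, 369]);
translate([291, 312, 0]) cube([44, 44, 369]);
translate([44, 0, 201]) cube([247, 44, 24]);
translate([44, 312, 201]) cube([247, 44, 24]);
translate([0, 44, 201]) cube([44, 268, 24]);
translate([291, 44, 201]) cube([44, 268, 24]);


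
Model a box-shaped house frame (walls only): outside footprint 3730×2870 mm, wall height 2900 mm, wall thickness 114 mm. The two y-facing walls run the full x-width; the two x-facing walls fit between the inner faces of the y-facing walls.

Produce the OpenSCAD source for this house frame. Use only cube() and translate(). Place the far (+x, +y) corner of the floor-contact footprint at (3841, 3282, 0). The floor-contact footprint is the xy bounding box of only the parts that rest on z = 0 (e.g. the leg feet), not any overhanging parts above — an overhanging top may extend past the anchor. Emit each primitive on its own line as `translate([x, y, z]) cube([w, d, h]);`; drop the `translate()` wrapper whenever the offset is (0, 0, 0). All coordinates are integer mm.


translate([111, 412, 0]) cube([3730, 114, 2900]);
translate([111, 3168, 0]) cube([3730, 114, 2900]);
translate([111, 526, 0]) cube([114, 2642, 2900]);
translate([3727, 526, 0]) cube([114, 2642, 2900]);


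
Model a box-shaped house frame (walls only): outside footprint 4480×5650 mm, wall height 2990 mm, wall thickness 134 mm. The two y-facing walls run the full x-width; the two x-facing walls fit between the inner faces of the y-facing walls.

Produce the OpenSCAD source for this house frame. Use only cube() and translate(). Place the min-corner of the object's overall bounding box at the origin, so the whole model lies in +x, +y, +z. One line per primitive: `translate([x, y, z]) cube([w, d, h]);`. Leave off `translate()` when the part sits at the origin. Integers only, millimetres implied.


cube([4480, 134, 2990]);
translate([0, 5516, 0]) cube([4480, 134, 2990]);
translate([0, 134, 0]) cube([134, 5382, 2990]);
translate([4346, 134, 0]) cube([134, 5382, 2990]);


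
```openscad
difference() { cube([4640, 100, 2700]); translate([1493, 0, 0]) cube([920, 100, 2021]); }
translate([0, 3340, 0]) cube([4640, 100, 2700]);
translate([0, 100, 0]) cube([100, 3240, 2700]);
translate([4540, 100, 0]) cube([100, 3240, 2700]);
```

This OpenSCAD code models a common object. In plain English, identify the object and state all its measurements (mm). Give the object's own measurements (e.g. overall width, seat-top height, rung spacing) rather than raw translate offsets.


A single room: four walls, each 2700 mm tall and 100 mm thick, enclosing an outside footprint 4640×3440 mm (x × y), no floor or roof. The front and back walls (−y and +y sides) run the full x-width; the side walls fit between their inner faces. A door opening 920 mm wide and 2021 mm tall is cut through the front wall from the floor up, its −x edge 1493 mm from the wall's −x end.


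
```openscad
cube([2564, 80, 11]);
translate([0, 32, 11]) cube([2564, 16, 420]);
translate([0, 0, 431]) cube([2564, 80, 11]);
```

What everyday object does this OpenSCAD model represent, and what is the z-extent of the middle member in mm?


An I-beam. The web height is 420 mm.

Two wide flanges with a thin centred web — an I-beam. Overall 442 mm minus two 11 mm flanges gives a web of 442 − 2·11 = 420 mm.


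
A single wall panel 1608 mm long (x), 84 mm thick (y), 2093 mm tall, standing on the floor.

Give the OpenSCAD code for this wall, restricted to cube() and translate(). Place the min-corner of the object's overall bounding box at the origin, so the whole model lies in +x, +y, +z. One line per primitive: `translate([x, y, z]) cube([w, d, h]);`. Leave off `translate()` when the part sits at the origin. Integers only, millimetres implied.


cube([1608, 84, 2093]);


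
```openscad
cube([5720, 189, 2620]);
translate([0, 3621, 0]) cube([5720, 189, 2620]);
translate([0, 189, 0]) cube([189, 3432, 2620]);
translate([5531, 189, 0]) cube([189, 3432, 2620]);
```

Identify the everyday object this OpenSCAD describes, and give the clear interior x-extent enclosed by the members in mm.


A house (or room) frame. The interior width is 5342 mm.

Four 2620 mm walls enclosing a rectangle with no floor or roof — a room or house frame. Outside width is 5720 mm and wall thickness is 189 mm, so the interior width is 5720 − 2 × 189 = 5342 mm.


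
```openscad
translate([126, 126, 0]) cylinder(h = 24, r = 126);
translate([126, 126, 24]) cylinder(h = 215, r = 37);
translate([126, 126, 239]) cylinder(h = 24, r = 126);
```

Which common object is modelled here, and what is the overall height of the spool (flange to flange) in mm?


A spool. The overall height is 263 mm.

Three coaxial cylinders, large–small–large — a spool. Two 24 mm flanges and a 215 mm core give 24 + 215 + 24 = 263 mm.


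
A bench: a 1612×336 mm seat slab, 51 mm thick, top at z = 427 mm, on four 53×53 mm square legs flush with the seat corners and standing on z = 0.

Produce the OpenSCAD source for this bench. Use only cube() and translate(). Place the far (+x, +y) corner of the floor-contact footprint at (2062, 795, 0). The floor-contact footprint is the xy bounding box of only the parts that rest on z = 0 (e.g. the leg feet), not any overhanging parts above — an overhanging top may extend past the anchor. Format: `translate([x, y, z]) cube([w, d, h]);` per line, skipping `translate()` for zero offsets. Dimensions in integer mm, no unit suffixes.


translate([450, 459, 376]) cube([1612, 336, 51]);
translate([450, 459, 0]) cube([53, 53, 376]);
translate([450, 742, 0]) cube([53, 53, 376]);
translate([2009, 459, 0]) cube([53, 53, 376]);
translate([2009, 742, 0]) cube([53, 53, 376]);


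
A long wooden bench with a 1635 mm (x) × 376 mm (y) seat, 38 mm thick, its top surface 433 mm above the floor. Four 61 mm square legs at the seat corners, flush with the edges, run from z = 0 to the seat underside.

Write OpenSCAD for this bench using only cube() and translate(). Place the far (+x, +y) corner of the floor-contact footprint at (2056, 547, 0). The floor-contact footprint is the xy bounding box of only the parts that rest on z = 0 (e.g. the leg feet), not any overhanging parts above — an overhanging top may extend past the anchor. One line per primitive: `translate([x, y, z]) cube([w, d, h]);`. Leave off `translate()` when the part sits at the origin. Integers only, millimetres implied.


translate([421, 171, 395]) cube([1635, 376, 38]);
translate([421, 171, 0]) cube([61, 61, 395]);
translate([421, 486, 0]) cube([61, 61, 395]);
translate([1995, 171, 0]) cube([61, 61, 395]);
translate([1995, 486, 0]) cube([61, 61, 395]);


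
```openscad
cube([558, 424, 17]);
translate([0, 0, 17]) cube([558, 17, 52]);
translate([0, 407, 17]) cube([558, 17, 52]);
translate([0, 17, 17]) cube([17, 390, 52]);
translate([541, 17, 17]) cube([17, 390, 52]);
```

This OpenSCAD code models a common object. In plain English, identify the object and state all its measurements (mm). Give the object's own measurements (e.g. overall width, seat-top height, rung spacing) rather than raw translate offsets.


An open-topped rectangular box: outside dimensions 558×424×69 mm, with a uniform wall and base thickness of 17 mm. The base is a full 558×424 slab on the floor; four walls sit on top of the base. The front and back walls (the −y and +y sides) span the full width; the two side walls fit between them.


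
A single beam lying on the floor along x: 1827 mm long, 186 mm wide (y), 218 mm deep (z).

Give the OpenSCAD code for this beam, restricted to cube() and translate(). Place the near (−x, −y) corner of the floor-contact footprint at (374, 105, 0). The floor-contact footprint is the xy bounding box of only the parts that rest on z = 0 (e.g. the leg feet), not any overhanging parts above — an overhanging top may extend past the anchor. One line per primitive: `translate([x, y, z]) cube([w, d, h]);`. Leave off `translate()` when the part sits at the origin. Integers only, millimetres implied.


translate([374, 105, 0]) cube([1827, 186, 218]);


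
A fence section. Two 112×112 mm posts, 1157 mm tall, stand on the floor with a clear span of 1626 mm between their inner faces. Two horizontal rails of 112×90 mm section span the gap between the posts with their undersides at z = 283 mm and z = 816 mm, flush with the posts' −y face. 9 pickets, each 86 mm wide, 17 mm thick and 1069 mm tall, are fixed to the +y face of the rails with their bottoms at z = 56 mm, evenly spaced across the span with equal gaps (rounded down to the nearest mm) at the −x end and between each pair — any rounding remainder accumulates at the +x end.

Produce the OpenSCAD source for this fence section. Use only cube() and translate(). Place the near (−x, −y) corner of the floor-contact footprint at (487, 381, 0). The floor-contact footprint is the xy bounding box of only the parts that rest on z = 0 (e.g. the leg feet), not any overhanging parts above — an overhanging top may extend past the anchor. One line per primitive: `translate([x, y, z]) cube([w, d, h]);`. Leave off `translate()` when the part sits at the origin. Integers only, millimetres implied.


translate([487, 381, 0]) cube([112, 112, 1157]);
translate([2225, 381, 0]) cube([112, 112, 1157]);
translate([599, 381, 283]) cube([1626, 112, 90]);
translate([599, 381, 816]) cube([1626, 112, 90]);
translate([684, 493, 56]) cube([86, 17, 1069]);
translate([855, 493, 56]) cube([86, 17, 1069]);
translate([1026, 493, 56]) cube([86, 17, 1069]);
translate([1197, 493, 56]) cube([86, 17, 1069]);
translate([1368, 493, 56]) cube([86, 17, 1069]);
translate([1539, 493, 56]) cube([86, 17, 1069]);
translate([1710, 493, 56]) cube([86, 17, 1069]);
translate([1881, 493, 56]) cube([86, 17, 1069]);
translate([2052, 493, 56]) cube([86, 17, 1069]);


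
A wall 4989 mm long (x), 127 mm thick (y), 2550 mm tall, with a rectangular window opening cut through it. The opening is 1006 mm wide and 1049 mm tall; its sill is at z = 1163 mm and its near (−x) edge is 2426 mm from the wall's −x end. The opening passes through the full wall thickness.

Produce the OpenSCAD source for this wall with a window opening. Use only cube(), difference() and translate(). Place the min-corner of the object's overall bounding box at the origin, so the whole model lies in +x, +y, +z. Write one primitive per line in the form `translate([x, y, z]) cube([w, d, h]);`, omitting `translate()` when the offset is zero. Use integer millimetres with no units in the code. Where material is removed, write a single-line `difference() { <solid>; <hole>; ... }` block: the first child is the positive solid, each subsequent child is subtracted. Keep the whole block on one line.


difference() { cube([4989, 127, 2550]); translate([2426, 0, 1163]) cube([1006, 127, 1049]); }


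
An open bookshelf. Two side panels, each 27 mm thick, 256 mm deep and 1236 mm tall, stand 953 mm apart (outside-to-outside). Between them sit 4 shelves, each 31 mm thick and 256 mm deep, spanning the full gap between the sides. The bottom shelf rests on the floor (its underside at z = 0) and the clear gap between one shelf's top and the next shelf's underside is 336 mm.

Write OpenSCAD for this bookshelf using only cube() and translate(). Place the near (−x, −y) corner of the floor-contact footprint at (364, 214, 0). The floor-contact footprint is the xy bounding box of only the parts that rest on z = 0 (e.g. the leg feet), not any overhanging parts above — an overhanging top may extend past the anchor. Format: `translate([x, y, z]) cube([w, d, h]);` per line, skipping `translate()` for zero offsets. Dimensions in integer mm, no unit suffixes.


translate([364, 214, 0]) cube([27, 256, 1236]);
translate([1290, 214, 0]) cube([27, 256, 1236]);
translate([391, 214, 0]) cube([899, 256, 31]);
translate([391, 214, 367]) cube([899, 256, 31]);
translate([391, 214, 734]) cube([899, 256, 31]);
translate([391, 214, 1101]) cube([899, 256, 31]);


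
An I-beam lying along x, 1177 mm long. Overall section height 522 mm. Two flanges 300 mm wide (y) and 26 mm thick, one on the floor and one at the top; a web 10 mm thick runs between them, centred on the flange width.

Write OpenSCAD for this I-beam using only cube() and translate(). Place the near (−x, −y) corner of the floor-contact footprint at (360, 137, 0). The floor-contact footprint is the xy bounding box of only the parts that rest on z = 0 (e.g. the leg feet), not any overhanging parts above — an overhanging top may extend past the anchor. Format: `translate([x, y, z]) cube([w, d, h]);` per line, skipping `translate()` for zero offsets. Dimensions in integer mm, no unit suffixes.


translate([360, 137, 0]) cube([1177, 300, 26]);
translate([360, 282, 26]) cube([1177, 10, 470]);
translate([360, 137, 496]) cube([1177, 300, 26]);


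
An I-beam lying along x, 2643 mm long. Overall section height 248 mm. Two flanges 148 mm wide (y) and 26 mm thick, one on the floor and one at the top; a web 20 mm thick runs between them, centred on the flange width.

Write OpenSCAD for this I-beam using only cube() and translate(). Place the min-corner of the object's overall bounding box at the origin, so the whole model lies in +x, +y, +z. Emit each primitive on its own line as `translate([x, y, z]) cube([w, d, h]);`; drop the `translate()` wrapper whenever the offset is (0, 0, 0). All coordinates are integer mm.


cube([2643, 148, 26]);
translate([0, 64, 26]) cube([2643, 20, 196]);
translate([0, 0, 222]) cube([2643, 148, 26]);


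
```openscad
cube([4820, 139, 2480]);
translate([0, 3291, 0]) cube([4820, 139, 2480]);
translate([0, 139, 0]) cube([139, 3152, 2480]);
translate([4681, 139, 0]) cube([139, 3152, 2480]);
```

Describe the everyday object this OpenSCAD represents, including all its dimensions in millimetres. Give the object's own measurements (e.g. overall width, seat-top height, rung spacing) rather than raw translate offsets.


The wall frame of a small rectangular building: four walls, each 2480 mm tall and 139 mm thick, enclosing a footprint 4820 mm (x) by 3430 mm (y) outside-to-outside, with no floor or roof. The front and back walls (the −y and +y sides) span the full width; the two side walls fit between them.


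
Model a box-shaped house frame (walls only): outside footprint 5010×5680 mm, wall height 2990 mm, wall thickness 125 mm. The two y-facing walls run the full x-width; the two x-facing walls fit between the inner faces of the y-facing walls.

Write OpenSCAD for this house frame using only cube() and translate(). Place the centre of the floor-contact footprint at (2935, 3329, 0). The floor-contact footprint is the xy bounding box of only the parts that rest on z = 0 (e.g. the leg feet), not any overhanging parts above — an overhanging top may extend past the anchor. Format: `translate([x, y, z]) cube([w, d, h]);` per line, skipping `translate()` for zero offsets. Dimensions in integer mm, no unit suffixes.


translate([430, 489, 0]) cube([5010, 125, 2990]);
translate([430, 6044, 0]) cube([5010, 125, 2990]);
translate([430, 614, 0]) cube([125, 5430, 2990]);
translate([5315, 614, 0]) cube([125, 5430, 2990]);


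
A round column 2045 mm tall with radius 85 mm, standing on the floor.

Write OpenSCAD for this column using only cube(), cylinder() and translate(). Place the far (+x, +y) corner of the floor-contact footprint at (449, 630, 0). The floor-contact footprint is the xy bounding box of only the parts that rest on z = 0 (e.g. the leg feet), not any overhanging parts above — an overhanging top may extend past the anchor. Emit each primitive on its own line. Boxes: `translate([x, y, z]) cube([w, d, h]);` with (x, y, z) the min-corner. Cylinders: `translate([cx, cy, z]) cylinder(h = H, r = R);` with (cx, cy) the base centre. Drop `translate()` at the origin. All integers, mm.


translate([364, 545, 0]) cylinder(h = 2045, r = 85);


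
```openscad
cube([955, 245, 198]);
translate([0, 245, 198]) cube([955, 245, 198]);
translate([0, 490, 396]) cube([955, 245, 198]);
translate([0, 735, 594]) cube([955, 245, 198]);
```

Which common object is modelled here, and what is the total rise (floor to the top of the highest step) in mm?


A staircase. The total rise is 792 mm.

4 identical blocks, each offset up and back from the previous — a staircase. Each step is 198 mm tall and there are 4 of them, so the total rise is 4 × 198 = 792 mm.


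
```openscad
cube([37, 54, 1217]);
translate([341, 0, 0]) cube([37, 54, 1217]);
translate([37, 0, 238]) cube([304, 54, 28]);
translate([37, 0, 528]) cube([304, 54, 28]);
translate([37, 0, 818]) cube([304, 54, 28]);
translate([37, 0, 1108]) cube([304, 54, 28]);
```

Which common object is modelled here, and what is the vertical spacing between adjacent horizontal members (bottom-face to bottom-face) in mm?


A ladder. The rung spacing is 290 mm.

Two tall 37×54 posts with 4 short bars between them — a ladder. Adjacent rungs sit at z = 238 and z = 528, so the spacing is 528 − 238 = 290 mm.


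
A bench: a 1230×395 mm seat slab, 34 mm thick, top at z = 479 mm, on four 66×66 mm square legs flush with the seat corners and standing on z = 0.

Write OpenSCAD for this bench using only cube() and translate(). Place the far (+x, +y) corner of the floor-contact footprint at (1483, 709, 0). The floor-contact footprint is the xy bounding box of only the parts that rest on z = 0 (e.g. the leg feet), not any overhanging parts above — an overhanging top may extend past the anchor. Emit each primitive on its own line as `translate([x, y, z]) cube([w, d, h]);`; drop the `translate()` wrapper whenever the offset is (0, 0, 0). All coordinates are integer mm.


translate([253, 314, 445]) cube([1230, 395, 34]);
translate([253, 314, 0]) cube([66, 66, 445]);
translate([253, 643, 0]) cube([66, 66, 445]);
translate([1417, 314, 0]) cube([66, 66, 445]);
translate([1417, 643, 0]) cube([66, 66, 445]);


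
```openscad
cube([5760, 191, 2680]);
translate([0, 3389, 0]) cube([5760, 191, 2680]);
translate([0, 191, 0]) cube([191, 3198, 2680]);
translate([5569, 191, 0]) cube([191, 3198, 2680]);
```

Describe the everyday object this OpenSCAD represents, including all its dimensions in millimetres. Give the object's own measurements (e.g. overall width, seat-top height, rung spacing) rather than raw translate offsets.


The wall frame of a small rectangular building: four walls, each 2680 mm tall and 191 mm thick, enclosing a footprint 5760 mm (x) by 3580 mm (y) outside-to-outside, with no floor or roof. The front and back walls (the −y and +y sides) span the full width; the two side walls fit between them.


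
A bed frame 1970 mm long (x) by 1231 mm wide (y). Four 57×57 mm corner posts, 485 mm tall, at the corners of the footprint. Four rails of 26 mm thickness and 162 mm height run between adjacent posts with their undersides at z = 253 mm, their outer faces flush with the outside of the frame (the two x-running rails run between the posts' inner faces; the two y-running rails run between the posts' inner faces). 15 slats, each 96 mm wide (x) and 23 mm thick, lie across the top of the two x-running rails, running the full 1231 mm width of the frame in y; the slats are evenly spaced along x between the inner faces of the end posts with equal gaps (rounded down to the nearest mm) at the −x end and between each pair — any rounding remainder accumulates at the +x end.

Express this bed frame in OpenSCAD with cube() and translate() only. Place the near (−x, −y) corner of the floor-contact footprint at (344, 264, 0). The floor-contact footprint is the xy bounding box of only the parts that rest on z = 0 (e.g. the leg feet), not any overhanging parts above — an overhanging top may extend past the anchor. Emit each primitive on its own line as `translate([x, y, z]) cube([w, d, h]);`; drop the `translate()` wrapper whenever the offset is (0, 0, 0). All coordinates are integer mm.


// slat z = rail_z + rail_h = 253 + 162 = 415
// slat gap = ⌊(1856 − 15·96) / 16⌋ = 26
translate([344, 264, 0]) cube([57, 57, 485]);
translate([344, 1438, 0]) cube([57, 57, 485]);
translate([2257, 264, 0]) cube([57, 57, 485]);
translate([2257, 1438, 0]) cube([57, 57, 485]);
translate([401, 264, 253]) cube([1856, 26, 162]);
translate([401, 1469, 253]) cube([1856, 26, 162]);
translate([344, 321, 253]) cube([26, 1117, 162]);
translate([2288, 321, 253]) cube([26, 1117, 162]);
translate([427, 264, 415]) cube([96, 1231, 23]);
translate([549, 264, 415]) cube([96, 1231, 23]);
translate([671, 264, 415]) cube([96, 1231, 23]);
translate([793, 264, 415]) cube([96, 1231, 23]);
translate([915, 264, 415]) cube([96, 1231, 23]);
translate([1037, 264, 415]) cube([96, 1231, 23]);
translate([1159, 264, 415]) cube([96, 1231, 23]);
translate([1281, 264, 415]) cube([96, 1231, 23]);
translate([1403, 264, 415]) cube([96, 1231, 23]);
translate([1525, 264, 415]) cube([96, 1231, 23]);
translate([1647, 264, 415]) cube([96, 1231, 23]);
translate([1769, 264, 415]) cube([96, 1231, 23]);
translate([1891, 264, 415]) cube([96, 1231, 23]);
translate([2013, 264, 415]) cube([96, 1231, 23]);
translate([2135, 264, 415]) cube([96, 1231, 23]);


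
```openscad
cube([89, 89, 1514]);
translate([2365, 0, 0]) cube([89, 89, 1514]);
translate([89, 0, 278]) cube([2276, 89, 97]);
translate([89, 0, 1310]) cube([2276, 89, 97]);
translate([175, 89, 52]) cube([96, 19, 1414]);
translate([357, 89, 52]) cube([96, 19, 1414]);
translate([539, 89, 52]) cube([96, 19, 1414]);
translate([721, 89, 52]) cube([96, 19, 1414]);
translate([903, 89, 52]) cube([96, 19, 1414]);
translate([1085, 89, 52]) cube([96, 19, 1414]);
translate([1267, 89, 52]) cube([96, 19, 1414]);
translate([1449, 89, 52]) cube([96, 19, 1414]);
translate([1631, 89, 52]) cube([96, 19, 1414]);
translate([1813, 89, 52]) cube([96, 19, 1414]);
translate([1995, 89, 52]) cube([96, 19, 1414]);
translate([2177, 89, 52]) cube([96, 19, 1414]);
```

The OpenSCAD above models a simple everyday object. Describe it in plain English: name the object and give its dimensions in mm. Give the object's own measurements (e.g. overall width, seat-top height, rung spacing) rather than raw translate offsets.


A fence section. Two 89×89 mm posts, 1514 mm tall, stand on the floor with a clear span of 2276 mm between their inner faces. Two horizontal rails of 89×97 mm section span the gap between the posts with their undersides at z = 278 mm and z = 1310 mm, flush with the posts' −y face. 12 pickets, each 96 mm wide, 19 mm thick and 1414 mm tall, are fixed to the +y face of the rails with their bottoms at z = 52 mm, spaced across the span with a 86 mm gap after the −x post and between neighbouring pickets, with 92 mm left before the +x post.


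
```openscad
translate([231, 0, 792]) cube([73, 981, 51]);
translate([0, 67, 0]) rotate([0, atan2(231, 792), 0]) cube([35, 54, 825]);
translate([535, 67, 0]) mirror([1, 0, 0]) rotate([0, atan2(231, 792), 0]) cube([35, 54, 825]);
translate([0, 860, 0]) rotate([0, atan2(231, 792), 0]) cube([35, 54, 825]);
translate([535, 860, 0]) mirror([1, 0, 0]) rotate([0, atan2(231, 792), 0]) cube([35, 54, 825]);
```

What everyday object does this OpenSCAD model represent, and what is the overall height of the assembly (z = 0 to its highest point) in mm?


A sawhorse. The overall height is 843 mm.

A beam across two mirrored pairs of raked legs — a sawhorse. The beam's underside is at z = 792 (matching the legs' vertical rise in atan2(231, 792)) and the beam is 51 mm tall, so its top is at 792 + 51 = 843 mm. The raked legs top out at the beam's underside, so that is the highest point.


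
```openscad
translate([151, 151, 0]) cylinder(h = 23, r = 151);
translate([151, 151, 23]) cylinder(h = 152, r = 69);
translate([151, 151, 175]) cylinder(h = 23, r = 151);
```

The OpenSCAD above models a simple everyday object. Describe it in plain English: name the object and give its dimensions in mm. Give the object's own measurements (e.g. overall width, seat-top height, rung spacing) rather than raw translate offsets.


A spool: two coaxial disc flanges of radius 151 mm and thickness 23 mm, joined by a core cylinder of radius 69 mm and height 152 mm. The lower flange rests on z = 0 and the three cylinders share a vertical axis.


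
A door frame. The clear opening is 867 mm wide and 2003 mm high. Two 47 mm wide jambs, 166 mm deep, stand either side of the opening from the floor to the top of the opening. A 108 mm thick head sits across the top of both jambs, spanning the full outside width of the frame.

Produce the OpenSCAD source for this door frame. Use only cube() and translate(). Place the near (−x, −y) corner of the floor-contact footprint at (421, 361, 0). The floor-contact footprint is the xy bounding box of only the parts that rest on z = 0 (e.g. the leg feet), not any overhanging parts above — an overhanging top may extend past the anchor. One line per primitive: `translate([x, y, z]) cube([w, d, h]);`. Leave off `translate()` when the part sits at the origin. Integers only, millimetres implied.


translate([421, 361, 0]) cube([47, 166, 2003]);
translate([1335, 361, 0]) cube([47, 166, 2003]);
translate([421, 361, 2003]) cube([961, 166, 108]);


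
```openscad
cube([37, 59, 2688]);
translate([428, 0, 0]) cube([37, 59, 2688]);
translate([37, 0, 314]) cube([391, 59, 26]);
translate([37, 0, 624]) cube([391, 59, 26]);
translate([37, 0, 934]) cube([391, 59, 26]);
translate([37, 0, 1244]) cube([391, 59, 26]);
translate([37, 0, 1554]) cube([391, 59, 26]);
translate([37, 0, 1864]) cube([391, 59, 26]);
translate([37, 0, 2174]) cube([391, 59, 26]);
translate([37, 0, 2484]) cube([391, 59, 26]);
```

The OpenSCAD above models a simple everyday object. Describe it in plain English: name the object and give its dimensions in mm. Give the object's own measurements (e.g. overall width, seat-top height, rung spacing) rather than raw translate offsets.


A straight ladder. Two 37×59 mm vertical rails, 2688 mm tall, stand 465 mm apart (outside-to-outside) with their front faces coplanar on the −y side. 8 rungs, each 59 mm deep and 26 mm tall, span between the inner faces of the rails, front faces flush with the rails. The lowest rung's underside is at z = 314 mm and rungs are spaced 310 mm apart (underside to underside).


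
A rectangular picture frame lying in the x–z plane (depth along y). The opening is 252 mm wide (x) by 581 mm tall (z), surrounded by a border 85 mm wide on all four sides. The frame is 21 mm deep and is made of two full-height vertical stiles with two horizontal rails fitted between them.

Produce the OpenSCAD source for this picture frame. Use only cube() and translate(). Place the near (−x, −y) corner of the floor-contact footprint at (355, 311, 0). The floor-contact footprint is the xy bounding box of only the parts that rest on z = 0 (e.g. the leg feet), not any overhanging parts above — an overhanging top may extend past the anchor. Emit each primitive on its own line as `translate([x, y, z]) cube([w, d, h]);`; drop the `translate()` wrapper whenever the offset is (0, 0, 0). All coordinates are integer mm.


translate([355, 311, 0]) cube([85, 21, 751]);
translate([692, 311, 0]) cube([85, 21, 751]);
translate([440, 311, 0]) cube([252, 21, 85]);
translate([440, 311, 666]) cube([252, 21, 85]);
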